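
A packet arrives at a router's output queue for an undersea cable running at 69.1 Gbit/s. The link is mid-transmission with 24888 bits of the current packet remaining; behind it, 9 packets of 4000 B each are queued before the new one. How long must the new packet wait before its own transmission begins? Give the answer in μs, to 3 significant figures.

Each queued packet: L/R = 32000/69100000000 = 0.463097 μs.
9 queued → 4.16787 μs.
Plus remaining 24888 bits of current packet: 0.360174 μs.
Queuing delay = 4.53 μs.

4.53 μs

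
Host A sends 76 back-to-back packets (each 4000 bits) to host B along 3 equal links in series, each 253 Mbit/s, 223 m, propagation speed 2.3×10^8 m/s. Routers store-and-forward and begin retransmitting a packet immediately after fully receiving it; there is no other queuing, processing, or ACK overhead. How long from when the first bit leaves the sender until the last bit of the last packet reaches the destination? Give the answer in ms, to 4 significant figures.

Per-hop transmission t_tx = L/R = 4000/253000000 = 0.0158103 ms.
Per-hop propagation t_prop = 223/2.3e+08 = 0.000969565 ms.
Pipeline fill: first packet needs 3·t_tx to clear all hops; remaining 75 packets each add one t_tx.
Total = (3+76-1)·t_tx + 3·t_prop = 78·0.0158103 + 3·0.000969565 = 1.236 ms.

1.236 ms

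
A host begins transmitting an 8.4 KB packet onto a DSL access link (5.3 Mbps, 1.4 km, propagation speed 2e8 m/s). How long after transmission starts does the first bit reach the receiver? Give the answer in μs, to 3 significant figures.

First bit experiences only propagation delay: d/s = 1400/200000000 = 7.00 μs.

7.00 μs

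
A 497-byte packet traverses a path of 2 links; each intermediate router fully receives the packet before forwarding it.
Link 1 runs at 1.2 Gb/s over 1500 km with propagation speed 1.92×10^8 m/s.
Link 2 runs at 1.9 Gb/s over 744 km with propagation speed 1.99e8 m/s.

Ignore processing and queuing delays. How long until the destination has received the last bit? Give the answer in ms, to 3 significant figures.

L = 497 × 8 = 3976 bits.
Transmission delays (L/R per hop): 0.00331333, 0.00209263 ms; sum = 0.00540596 ms.
Propagation delays (d/s per hop): 7.8125, 3.73869 ms; sum = 11.5512 ms.
End-to-end = 11.6 ms.

11.6 ms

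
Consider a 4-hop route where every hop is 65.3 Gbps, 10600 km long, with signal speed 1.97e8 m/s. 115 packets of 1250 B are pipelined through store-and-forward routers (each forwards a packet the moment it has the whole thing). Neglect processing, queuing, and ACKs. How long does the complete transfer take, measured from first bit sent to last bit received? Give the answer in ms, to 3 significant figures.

Per-hop transmission t_tx = L/R = 10000/65300000000 = 0.000153139 ms.
Per-hop propagation t_prop = 10600000/197000000 = 53.8071 ms.
Pipeline fill: first packet needs 4·t_tx to clear all hops; remaining 114 packets each add one t_tx.
Total = (4+115-1)·t_tx + 4·t_prop = 118·0.000153139 + 4·53.8071 = 215 ms.

215 ms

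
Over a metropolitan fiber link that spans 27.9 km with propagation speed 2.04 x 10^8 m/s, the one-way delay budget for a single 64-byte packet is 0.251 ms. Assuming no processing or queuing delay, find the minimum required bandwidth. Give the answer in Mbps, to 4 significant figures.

L = 512 bits.
Propagation delay = 27900 / 204000000 = 0.136765 ms.
Transmission budget = 0.251 − 0.136765 = 0.114235 ms.
R ≥ L / t_tx = 512 bits / 0.000114235 s = 4.482 Mbps.

4.482 Mbps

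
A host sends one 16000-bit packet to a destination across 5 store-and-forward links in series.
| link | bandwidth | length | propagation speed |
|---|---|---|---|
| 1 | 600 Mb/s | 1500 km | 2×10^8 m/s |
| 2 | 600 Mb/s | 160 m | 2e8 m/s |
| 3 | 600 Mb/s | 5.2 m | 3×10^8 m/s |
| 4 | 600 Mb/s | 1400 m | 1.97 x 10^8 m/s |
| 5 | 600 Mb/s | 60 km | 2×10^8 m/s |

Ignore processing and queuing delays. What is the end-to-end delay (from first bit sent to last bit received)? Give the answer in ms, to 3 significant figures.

7.94 ms

Transmission delay per hop = L/R = 16000/600000000 = 0.0266667 ms; 5 hops → 0.133333 ms.
Propagation delays (d/s per hop): 7.5, 0.0008, 1.73333e-05, 0.0071066, 0.3 ms; sum = 7.80792 ms.
End-to-end = 7.94 ms.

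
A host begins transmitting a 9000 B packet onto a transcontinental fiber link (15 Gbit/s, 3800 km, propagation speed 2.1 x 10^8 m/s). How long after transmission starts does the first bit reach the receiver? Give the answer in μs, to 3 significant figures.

First bit experiences only propagation delay: d/s = 3800000/210000000 = 18100 μs.

18100 μs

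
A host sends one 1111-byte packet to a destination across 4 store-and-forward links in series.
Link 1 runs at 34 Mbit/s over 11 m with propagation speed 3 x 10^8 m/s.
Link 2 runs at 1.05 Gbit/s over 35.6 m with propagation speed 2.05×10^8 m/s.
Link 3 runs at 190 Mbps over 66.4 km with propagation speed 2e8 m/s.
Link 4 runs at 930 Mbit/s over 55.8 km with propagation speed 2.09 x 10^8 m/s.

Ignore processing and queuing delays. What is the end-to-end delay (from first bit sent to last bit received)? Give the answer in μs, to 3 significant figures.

925 μs

L = 1111 × 8 = 8888 bits.
Transmission delays (L/R per hop): 261.412, 8.46476, 46.7789, 9.55699 μs; sum = 326.212 μs.
Propagation delays (d/s per hop): 0.0366667, 0.173659, 332, 266.986 μs; sum = 599.196 μs.
End-to-end = 925 μs.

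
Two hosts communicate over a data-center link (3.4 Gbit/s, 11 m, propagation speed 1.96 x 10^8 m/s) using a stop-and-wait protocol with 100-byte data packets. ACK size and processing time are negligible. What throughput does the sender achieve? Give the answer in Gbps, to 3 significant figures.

2.30 Gbps

t_tx = L/R = 800/3400000000 = 2.35294e-07 s.
t_prop = 11/196000000 = 5.61224e-08 s; RTT = 1.12245e-07 s.
Cycle = t_tx + RTT = 3.47539e-07 s.
Throughput = L / cycle = 800 / 3.47539e-07 = 2.30 Gbps.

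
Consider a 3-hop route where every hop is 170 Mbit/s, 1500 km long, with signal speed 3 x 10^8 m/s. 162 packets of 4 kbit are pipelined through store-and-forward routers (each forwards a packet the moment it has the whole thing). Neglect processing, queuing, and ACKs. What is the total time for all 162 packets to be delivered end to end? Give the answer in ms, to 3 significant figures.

18.9 ms

Per-hop transmission t_tx = L/R = 4000/170000000 = 0.0235294 ms.
Per-hop propagation t_prop = 1500000/300000000 = 5 ms.
Pipeline fill: first packet needs 3·t_tx to clear all hops; remaining 161 packets each add one t_tx.
Total = (3+162-1)·t_tx + 3·t_prop = 164·0.0235294 + 3·5 = 18.9 ms.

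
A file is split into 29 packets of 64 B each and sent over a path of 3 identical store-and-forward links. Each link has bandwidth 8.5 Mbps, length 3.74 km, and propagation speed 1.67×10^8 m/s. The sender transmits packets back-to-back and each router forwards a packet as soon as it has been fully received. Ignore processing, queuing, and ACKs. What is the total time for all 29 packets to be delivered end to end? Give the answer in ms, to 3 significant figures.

1.93 ms

Per-hop transmission t_tx = L/R = 512/8500000 = 0.0602353 ms.
Per-hop propagation t_prop = 3740/167000000 = 0.0223952 ms.
Pipeline fill: first packet needs 3·t_tx to clear all hops; remaining 28 packets each add one t_tx.
Total = (3+29-1)·t_tx + 3·t_prop = 31·0.0602353 + 3·0.0223952 = 1.93 ms.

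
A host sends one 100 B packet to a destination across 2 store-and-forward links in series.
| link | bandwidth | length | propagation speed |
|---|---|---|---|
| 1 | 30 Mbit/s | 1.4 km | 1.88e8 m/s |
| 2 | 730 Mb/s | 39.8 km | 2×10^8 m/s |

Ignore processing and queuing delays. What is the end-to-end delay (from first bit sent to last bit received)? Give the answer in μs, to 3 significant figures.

234 μs

L = 100 × 8 = 800 bits.
Transmission delays (L/R per hop): 26.6667, 1.09589 μs; sum = 27.7626 μs.
Propagation delays (d/s per hop): 7.44681, 199 μs; sum = 206.447 μs.
End-to-end = 234 μs.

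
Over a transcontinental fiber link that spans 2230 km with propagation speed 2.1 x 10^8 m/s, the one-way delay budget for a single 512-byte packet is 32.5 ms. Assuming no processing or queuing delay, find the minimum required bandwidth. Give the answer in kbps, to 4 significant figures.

187.2 kbps

L = 4096 bits.
Propagation delay = 2230000 / 210000000 = 10.619 ms.
Transmission budget = 32.5 − 10.619 = 21.881 ms.
R ≥ L / t_tx = 4096 bits / 0.021881 s = 187.2 kbps.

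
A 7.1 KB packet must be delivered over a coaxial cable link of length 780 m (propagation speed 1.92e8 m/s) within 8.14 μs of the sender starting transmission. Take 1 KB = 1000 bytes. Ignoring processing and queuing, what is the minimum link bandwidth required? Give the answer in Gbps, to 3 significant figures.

13.9 Gbps

L = 56800 bits.
Propagation delay = 780 / 192000000 = 4.0625 μs.
Transmission budget = 8.14 − 4.0625 = 4.0775 μs.
R ≥ L / t_tx = 56800 bits / 4.0775e-06 s = 13.9 Gbps.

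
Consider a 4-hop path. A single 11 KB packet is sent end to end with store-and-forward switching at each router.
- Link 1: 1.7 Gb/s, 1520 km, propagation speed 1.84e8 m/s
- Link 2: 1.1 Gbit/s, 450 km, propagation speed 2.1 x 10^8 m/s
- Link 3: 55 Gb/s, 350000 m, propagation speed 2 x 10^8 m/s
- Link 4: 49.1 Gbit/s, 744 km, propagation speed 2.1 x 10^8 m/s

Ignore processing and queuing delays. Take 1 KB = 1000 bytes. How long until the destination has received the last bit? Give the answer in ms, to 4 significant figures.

L = 88000 bits.
Transmission delays (L/R per hop): 0.0517647, 0.08, 0.0016, 0.00179226 ms; sum = 0.135157 ms.
Propagation delays (d/s per hop): 8.26087, 2.14286, 1.75, 3.54286 ms; sum = 15.6966 ms.
End-to-end = 15.83 ms.

15.83 ms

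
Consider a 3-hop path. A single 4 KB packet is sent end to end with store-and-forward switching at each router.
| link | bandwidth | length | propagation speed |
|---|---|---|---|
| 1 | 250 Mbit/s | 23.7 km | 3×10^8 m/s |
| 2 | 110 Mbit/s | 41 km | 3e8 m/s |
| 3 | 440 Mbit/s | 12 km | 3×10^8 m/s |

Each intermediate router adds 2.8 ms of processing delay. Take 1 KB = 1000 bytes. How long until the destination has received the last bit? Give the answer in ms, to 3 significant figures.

6.35 ms

L = 32000 bits.
Transmission delays (L/R per hop): 0.128, 0.290909, 0.0727273 ms; sum = 0.491636 ms.
Propagation delays (d/s per hop): 0.079, 0.136667, 0.04 ms; sum = 0.255667 ms.
Processing at 2 router(s): 2 × 2.8 ms = 5.6 ms.
End-to-end = 6.35 ms.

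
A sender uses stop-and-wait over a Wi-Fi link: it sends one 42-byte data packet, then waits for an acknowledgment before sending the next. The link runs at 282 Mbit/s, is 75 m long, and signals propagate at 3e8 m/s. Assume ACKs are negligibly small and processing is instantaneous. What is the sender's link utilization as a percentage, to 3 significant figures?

t_tx = L/R = 336/282000000 = 1.19149e-06 s.
t_prop = 75/300000000 = 2.5e-07 s; RTT = 5e-07 s.
Cycle = t_tx + RTT = 1.69149e-06 s.
Utilization = t_tx / cycle = 1.19149e-06/1.69149e-06 = 70.4 %.

70.4 %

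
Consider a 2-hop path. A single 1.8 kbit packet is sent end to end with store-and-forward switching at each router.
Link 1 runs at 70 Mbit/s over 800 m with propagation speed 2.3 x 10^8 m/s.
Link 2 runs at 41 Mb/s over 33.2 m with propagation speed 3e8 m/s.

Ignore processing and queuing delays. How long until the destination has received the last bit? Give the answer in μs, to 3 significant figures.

73.2 μs

L = 1800 bits.
Transmission delays (L/R per hop): 25.7143, 43.9024 μs; sum = 69.6167 μs.
Propagation delays (d/s per hop): 3.47826, 0.110667 μs; sum = 3.58893 μs.
End-to-end = 73.2 μs.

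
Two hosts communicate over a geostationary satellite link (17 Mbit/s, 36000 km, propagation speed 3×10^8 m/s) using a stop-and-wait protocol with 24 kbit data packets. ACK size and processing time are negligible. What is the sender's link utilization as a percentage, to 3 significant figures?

t_tx = L/R = 24000/17000000 = 0.00141176 s.
t_prop = 36000000/300000000 = 0.12 s; RTT = 0.24 s.
Cycle = t_tx + RTT = 0.241412 s.
Utilization = t_tx / cycle = 0.00141176/0.241412 = 0.585 %.

0.585 %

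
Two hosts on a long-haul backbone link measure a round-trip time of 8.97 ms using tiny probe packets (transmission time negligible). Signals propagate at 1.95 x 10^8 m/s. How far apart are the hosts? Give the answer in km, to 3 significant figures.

One-way propagation = RTT/2 = 4.485 ms.
d = s × t = 195000000 × 0.004485 = 875 km.

875 km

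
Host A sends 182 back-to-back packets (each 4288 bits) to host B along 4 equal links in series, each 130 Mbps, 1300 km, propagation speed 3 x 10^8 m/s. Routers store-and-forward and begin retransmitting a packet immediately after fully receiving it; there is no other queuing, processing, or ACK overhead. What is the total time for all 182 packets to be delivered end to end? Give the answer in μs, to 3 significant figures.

23400 μs

Per-hop transmission t_tx = L/R = 4288/130000000 = 32.9846 μs.
Per-hop propagation t_prop = 1300000/300000000 = 4333.33 μs.
Pipeline fill: first packet needs 4·t_tx to clear all hops; remaining 181 packets each add one t_tx.
Total = (4+182-1)·t_tx + 4·t_prop = 185·32.9846 + 4·4333.33 = 23400 μs.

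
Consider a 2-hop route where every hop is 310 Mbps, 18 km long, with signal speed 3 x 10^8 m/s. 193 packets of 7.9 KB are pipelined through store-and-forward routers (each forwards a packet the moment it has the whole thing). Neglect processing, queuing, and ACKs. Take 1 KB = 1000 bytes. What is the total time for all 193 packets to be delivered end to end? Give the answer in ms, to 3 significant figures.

39.7 ms

Per-hop transmission t_tx = L/R = 63200/310000000 = 0.203871 ms.
Per-hop propagation t_prop = 18000/300000000 = 0.06 ms.
Pipeline fill: first packet needs 2·t_tx to clear all hops; remaining 192 packets each add one t_tx.
Total = (2+193-1)·t_tx + 2·t_prop = 194·0.203871 + 2·0.06 = 39.7 ms.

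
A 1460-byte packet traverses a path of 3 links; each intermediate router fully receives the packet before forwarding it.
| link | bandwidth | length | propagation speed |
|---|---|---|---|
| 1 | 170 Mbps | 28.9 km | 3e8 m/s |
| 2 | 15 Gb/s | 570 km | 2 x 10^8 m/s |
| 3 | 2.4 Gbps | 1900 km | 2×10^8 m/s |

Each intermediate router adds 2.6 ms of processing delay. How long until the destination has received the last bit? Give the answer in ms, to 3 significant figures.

17.7 ms

L = 1460 × 8 = 11680 bits.
Transmission delays (L/R per hop): 0.0687059, 0.000778667, 0.00486667 ms; sum = 0.0743512 ms.
Propagation delays (d/s per hop): 0.0963333, 2.85, 9.5 ms; sum = 12.4463 ms.
Processing at 2 router(s): 2 × 2.6 ms = 5.2 ms.
End-to-end = 17.7 ms.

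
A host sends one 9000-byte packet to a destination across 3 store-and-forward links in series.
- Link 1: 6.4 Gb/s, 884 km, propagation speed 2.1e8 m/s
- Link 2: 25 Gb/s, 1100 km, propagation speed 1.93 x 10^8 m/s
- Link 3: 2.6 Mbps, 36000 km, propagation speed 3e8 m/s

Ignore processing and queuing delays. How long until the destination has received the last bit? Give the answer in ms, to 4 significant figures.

157.6 ms

L = 9000 × 8 = 72000 bits.
Transmission delays (L/R per hop): 0.01125, 0.00288, 27.6923 ms; sum = 27.7064 ms.
Propagation delays (d/s per hop): 4.20952, 5.69948, 120 ms; sum = 129.909 ms.
End-to-end = 157.6 ms.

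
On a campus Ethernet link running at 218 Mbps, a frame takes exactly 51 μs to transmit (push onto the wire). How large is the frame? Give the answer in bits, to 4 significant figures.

L = R × t_tx = 218000000 b/s × 5.1e-05 s = 11118 bits.

11120 bits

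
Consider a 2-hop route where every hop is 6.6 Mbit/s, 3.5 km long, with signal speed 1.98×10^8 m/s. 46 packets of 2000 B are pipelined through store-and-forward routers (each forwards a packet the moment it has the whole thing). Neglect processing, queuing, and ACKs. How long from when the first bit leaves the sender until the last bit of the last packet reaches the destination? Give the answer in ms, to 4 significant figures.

114.0 ms

Per-hop transmission t_tx = L/R = 16000/6600000 = 2.42424 ms.
Per-hop propagation t_prop = 3500/198000000 = 0.0176768 ms.
Pipeline fill: first packet needs 2·t_tx to clear all hops; remaining 45 packets each add one t_tx.
Total = (2+46-1)·t_tx + 2·t_prop = 47·2.42424 + 2·0.0176768 = 114.0 ms.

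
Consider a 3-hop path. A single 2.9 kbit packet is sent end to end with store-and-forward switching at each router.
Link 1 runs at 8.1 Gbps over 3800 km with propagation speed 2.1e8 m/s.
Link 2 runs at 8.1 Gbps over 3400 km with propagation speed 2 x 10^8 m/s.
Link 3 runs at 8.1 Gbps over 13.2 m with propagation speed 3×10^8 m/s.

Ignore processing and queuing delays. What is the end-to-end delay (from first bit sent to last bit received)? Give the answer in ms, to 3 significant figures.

L = 2900 bits.
Transmission delay per hop = L/R = 2900/8100000000 = 0.000358025 ms; 3 hops → 0.00107407 ms.
Propagation delays (d/s per hop): 18.0952, 17, 4.4e-05 ms; sum = 35.0953 ms.
End-to-end = 35.1 ms.

35.1 ms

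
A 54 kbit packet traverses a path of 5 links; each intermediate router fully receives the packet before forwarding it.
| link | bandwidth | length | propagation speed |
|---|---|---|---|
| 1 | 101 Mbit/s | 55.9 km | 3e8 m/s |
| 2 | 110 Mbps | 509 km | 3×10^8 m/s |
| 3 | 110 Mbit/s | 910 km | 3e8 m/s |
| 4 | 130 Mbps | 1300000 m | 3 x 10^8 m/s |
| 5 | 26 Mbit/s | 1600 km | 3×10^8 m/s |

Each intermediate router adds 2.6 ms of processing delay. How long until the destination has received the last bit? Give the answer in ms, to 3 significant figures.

L = 54000 bits.
Transmission delays (L/R per hop): 0.534653, 0.490909, 0.490909, 0.415385, 2.07692 ms; sum = 4.00878 ms.
Propagation delays (d/s per hop): 0.186333, 1.69667, 3.03333, 4.33333, 5.33333 ms; sum = 14.583 ms.
Processing at 4 router(s): 4 × 2.6 ms = 10.4 ms.
End-to-end = 29.0 ms.

29.0 ms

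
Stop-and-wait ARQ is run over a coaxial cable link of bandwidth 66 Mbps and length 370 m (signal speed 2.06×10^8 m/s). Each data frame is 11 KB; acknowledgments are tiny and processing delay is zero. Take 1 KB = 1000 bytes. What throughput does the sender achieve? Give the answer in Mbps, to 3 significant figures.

65.8 Mbps

t_tx = L/R = 88000/66000000 = 0.00133333 s.
t_prop = 370/206000000 = 1.79612e-06 s; RTT = 3.59223e-06 s.
Cycle = t_tx + RTT = 0.00133693 s.
Throughput = L / cycle = 88000 / 0.00133693 = 65.8 Mbps.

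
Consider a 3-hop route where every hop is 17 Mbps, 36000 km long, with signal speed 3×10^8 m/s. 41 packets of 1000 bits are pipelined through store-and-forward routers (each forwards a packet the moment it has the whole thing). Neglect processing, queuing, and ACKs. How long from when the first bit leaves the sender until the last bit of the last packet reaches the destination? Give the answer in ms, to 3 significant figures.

363 ms

Per-hop transmission t_tx = L/R = 1000/17000000 = 0.0588235 ms.
Per-hop propagation t_prop = 36000000/300000000 = 120 ms.
Pipeline fill: first packet needs 3·t_tx to clear all hops; remaining 40 packets each add one t_tx.
Total = (3+41-1)·t_tx + 3·t_prop = 43·0.0588235 + 3·120 = 363 ms.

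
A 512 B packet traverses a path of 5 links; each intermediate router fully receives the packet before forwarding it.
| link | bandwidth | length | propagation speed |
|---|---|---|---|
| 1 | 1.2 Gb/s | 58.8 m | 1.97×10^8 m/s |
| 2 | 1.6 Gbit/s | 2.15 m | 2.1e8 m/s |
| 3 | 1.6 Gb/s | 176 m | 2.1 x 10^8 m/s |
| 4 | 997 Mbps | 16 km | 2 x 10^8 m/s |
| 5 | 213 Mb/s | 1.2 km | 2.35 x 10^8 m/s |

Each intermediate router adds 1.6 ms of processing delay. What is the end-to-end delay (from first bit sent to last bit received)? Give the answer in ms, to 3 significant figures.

6.52 ms

L = 512 × 8 = 4096 bits.
Transmission delays (L/R per hop): 0.00341333, 0.00256, 0.00256, 0.00410832, 0.01923 ms; sum = 0.0318717 ms.
Propagation delays (d/s per hop): 0.000298477, 1.02381e-05, 0.000838095, 0.08, 0.00510638 ms; sum = 0.0862532 ms.
Processing at 4 router(s): 4 × 1.6 ms = 6.4 ms.
End-to-end = 6.52 ms.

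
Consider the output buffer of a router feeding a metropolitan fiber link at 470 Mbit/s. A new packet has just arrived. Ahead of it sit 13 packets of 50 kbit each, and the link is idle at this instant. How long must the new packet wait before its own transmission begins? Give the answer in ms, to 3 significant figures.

Each queued packet: L/R = 50000/470000000 = 0.106383 ms.
13 queued → 1.38298 ms.
Queuing delay = 1.38 ms.

1.38 ms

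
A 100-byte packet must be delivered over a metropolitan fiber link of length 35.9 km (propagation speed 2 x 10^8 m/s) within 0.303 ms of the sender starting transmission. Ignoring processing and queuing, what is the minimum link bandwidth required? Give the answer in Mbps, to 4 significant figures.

L = 800 bits.
Propagation delay = 35900 / 200000000 = 0.1795 ms.
Transmission budget = 0.303 − 0.1795 = 0.1235 ms.
R ≥ L / t_tx = 800 bits / 0.0001235 s = 6.478 Mbps.

6.478 Mbps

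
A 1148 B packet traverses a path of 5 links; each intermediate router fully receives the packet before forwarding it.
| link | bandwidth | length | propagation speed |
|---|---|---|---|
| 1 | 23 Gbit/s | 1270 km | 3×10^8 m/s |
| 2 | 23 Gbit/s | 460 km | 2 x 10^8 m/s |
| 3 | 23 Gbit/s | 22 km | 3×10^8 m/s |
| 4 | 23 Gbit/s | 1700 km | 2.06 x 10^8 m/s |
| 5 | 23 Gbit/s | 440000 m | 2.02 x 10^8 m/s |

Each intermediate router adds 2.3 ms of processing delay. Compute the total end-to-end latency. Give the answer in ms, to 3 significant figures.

26.2 ms

L = 1148 × 8 = 9184 bits.
Transmission delay per hop = L/R = 9184/23000000000 = 0.000399304 ms; 5 hops → 0.00199652 ms.
Propagation delays (d/s per hop): 4.23333, 2.3, 0.0733333, 8.25243, 2.17822 ms; sum = 17.0373 ms.
Processing at 4 router(s): 4 × 2.3 ms = 9.2 ms.
End-to-end = 26.2 ms.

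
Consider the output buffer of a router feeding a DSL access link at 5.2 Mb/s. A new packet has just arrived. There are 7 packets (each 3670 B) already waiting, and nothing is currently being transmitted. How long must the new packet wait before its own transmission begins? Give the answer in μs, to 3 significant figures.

Each queued packet: L/R = 29360/5200000 = 5646.15 μs.
7 queued → 39523.1 μs.
Queuing delay = 39500 μs.

39500 μs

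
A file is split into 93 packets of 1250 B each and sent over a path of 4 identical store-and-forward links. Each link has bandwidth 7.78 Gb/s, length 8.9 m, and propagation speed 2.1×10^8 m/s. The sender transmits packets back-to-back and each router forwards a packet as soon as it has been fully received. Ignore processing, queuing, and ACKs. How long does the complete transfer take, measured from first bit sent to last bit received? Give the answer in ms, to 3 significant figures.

0.124 ms

Per-hop transmission t_tx = L/R = 10000/7780000000 = 0.00128535 ms.
Per-hop propagation t_prop = 8.9/210000000 = 4.2381e-05 ms.
Pipeline fill: first packet needs 4·t_tx to clear all hops; remaining 92 packets each add one t_tx.
Total = (4+93-1)·t_tx + 4·t_prop = 96·0.00128535 + 4·4.2381e-05 = 0.124 ms.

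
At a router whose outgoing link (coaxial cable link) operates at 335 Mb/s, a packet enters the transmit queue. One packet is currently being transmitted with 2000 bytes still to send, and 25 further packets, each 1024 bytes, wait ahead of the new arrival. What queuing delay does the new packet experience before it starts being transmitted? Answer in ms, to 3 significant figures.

0.659 ms

Each queued packet: L/R = 8192/335000000 = 0.0244537 ms.
25 queued → 0.611343 ms.
Plus remaining 16000 bits of current packet: 0.0477612 ms.
Queuing delay = 0.659 ms.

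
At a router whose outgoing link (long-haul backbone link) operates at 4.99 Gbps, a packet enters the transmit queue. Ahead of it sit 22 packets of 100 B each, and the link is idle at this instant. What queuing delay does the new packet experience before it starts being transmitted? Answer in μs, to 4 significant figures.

Each queued packet: L/R = 800/4990000000 = 0.160321 μs.
22 queued → 3.52705 μs.
Queuing delay = 3.527 μs.

3.527 μs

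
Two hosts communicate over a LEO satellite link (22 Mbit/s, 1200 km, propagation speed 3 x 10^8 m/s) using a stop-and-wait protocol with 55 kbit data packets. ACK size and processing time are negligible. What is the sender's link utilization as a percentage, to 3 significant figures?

t_tx = L/R = 55000/22000000 = 0.0025 s.
t_prop = 1200000/300000000 = 0.004 s; RTT = 0.008 s.
Cycle = t_tx + RTT = 0.0105 s.
Utilization = t_tx / cycle = 0.0025/0.0105 = 23.8 %.

23.8 %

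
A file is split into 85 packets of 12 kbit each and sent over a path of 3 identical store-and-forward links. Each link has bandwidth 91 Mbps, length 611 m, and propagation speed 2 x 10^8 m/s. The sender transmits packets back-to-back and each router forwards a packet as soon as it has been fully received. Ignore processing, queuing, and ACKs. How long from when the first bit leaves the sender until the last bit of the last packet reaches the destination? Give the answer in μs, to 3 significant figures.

Per-hop transmission t_tx = L/R = 12000/91000000 = 131.868 μs.
Per-hop propagation t_prop = 611/200000000 = 3.055 μs.
Pipeline fill: first packet needs 3·t_tx to clear all hops; remaining 84 packets each add one t_tx.
Total = (3+85-1)·t_tx + 3·t_prop = 87·131.868 + 3·3.055 = 11500 μs.

11500 μs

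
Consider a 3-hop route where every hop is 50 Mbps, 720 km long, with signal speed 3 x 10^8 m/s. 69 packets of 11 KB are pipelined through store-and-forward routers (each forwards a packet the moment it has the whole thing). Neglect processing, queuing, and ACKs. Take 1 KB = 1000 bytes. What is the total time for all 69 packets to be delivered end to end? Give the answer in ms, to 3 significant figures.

Per-hop transmission t_tx = L/R = 88000/50000000 = 1.76 ms.
Per-hop propagation t_prop = 720000/300000000 = 2.4 ms.
Pipeline fill: first packet needs 3·t_tx to clear all hops; remaining 68 packets each add one t_tx.
Total = (3+69-1)·t_tx + 3·t_prop = 71·1.76 + 3·2.4 = 132 ms.

132 ms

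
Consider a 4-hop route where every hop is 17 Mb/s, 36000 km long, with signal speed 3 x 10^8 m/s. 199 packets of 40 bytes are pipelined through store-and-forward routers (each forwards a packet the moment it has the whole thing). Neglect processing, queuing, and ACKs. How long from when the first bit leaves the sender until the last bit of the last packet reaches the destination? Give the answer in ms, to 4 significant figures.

Per-hop transmission t_tx = L/R = 320/17000000 = 0.0188235 ms.
Per-hop propagation t_prop = 36000000/300000000 = 120 ms.
Pipeline fill: first packet needs 4·t_tx to clear all hops; remaining 198 packets each add one t_tx.
Total = (4+199-1)·t_tx + 4·t_prop = 202·0.0188235 + 4·120 = 483.8 ms.

483.8 ms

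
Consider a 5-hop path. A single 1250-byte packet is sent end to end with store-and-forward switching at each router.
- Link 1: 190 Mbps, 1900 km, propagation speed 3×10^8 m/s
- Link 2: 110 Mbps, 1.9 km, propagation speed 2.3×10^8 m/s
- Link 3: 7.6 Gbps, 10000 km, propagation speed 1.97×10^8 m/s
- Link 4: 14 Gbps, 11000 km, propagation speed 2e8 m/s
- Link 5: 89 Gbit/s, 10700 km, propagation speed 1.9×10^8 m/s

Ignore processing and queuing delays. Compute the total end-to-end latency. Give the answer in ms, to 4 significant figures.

L = 1250 × 8 = 10000 bits.
Transmission delays (L/R per hop): 0.0526316, 0.0909091, 0.00131579, 0.000714286, 0.00011236 ms; sum = 0.145683 ms.
Propagation delays (d/s per hop): 6.33333, 0.00826087, 50.7614, 55, 56.3158 ms; sum = 168.419 ms.
End-to-end = 168.6 ms.

168.6 ms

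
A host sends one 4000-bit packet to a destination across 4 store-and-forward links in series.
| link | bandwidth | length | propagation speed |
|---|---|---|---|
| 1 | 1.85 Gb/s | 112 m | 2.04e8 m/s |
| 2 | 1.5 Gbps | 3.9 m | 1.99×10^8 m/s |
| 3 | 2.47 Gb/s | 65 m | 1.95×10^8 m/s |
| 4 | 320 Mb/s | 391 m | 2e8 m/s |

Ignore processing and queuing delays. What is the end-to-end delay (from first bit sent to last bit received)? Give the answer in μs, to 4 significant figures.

Transmission delays (L/R per hop): 2.16216, 2.66667, 1.61943, 12.5 μs; sum = 18.9483 μs.
Propagation delays (d/s per hop): 0.54902, 0.019598, 0.333333, 1.955 μs; sum = 2.85695 μs.
End-to-end = 21.81 μs.

21.81 μs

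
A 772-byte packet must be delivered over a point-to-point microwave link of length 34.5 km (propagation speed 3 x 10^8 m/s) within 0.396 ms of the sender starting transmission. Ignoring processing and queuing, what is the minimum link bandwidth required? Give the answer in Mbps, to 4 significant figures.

21.98 Mbps

L = 6176 bits.
Propagation delay = 34500 / 300000000 = 0.115 ms.
Transmission budget = 0.396 − 0.115 = 0.281 ms.
R ≥ L / t_tx = 6176 bits / 0.000281 s = 21.98 Mbps.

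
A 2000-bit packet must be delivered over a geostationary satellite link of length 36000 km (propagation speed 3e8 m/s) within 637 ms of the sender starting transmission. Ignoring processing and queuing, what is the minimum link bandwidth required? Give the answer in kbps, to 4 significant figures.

3.868 kbps

Propagation delay = 36000000 / 300000000 = 120 ms.
Transmission budget = 637 − 120 = 517 ms.
R ≥ L / t_tx = 2000 bits / 0.517 s = 3.868 kbps.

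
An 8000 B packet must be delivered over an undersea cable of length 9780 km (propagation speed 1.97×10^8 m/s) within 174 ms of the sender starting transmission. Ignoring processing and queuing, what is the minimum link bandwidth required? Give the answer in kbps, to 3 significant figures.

L = 64000 bits.
Propagation delay = 9780000 / 197000000 = 49.6447 ms.
Transmission budget = 174 − 49.6447 = 124.355 ms.
R ≥ L / t_tx = 64000 bits / 0.124355 s = 515 kbps.

515 kbps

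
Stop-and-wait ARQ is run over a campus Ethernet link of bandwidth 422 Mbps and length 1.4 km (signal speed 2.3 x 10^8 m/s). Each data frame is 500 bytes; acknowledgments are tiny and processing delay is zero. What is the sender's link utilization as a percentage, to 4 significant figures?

t_tx = L/R = 4000/422000000 = 9.47867e-06 s.
t_prop = 1400/2.3e+08 = 6.08696e-06 s; RTT = 1.21739e-05 s.
Cycle = t_tx + RTT = 2.16526e-05 s.
Utilization = t_tx / cycle = 9.47867e-06/2.16526e-05 = 43.78 %.

43.78 %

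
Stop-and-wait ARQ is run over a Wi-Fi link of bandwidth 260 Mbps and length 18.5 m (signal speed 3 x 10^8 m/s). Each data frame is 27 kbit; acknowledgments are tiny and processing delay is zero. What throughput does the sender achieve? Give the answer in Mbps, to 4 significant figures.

259.7 Mbps

t_tx = L/R = 27000/260000000 = 0.000103846 s.
t_prop = 18.5/300000000 = 6.16667e-08 s; RTT = 1.23333e-07 s.
Cycle = t_tx + RTT = 0.000103969 s.
Throughput = L / cycle = 27000 / 0.000103969 = 259.7 Mbps.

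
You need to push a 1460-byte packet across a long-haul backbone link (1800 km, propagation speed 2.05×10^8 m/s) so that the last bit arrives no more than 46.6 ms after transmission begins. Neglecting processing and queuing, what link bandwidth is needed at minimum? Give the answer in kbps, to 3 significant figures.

309 kbps

L = 11680 bits.
Propagation delay = 1800000 / 2.05e+08 = 8.78049 ms.
Transmission budget = 46.6 − 8.78049 = 37.8195 ms.
R ≥ L / t_tx = 11680 bits / 0.0378195 s = 309 kbps.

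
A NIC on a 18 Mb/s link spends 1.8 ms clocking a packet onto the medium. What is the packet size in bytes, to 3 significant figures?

L = R × t_tx = 18000000 b/s × 0.0018 s = 32400 bits.
In bytes: 32400 / 8 = 4050 bytes.

4050 bytes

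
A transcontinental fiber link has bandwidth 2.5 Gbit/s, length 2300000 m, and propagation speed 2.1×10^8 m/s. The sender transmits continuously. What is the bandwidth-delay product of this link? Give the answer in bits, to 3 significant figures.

27400000 bits

Propagation delay = 2300000 / 210000000 = 0.0109524 s.
BDP = R × t_prop = 2500000000 × 0.0109524 = 27381000 bits.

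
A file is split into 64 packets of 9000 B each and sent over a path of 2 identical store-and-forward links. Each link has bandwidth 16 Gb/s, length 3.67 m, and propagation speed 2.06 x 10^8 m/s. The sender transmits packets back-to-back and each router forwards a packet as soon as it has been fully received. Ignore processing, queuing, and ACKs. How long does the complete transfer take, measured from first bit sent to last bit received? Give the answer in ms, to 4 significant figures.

Per-hop transmission t_tx = L/R = 72000/16000000000 = 0.0045 ms.
Per-hop propagation t_prop = 3.67/206000000 = 1.78155e-05 ms.
Pipeline fill: first packet needs 2·t_tx to clear all hops; remaining 63 packets each add one t_tx.
Total = (2+64-1)·t_tx + 2·t_prop = 65·0.0045 + 2·1.78155e-05 = 0.2925 ms.

0.2925 ms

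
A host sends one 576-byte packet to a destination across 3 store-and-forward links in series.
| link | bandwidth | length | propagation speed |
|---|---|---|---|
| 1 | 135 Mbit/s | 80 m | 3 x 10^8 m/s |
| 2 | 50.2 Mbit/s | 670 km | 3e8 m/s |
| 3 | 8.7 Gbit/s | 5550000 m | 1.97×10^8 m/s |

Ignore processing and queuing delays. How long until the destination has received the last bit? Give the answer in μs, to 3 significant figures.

L = 576 × 8 = 4608 bits.
Transmission delays (L/R per hop): 34.1333, 91.7928, 0.529655 μs; sum = 126.456 μs.
Propagation delays (d/s per hop): 0.266667, 2233.33, 28172.6 μs; sum = 30406.2 μs.
End-to-end = 30500 μs.

30500 μs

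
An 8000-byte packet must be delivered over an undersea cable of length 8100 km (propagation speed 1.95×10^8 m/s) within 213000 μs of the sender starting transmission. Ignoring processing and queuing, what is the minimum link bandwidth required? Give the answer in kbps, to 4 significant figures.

373.3 kbps

L = 64000 bits.
Propagation delay = 8100000 / 195000000 = 41538.5 μs.
Transmission budget = 213000 − 41538.5 = 171462 μs.
R ≥ L / t_tx = 64000 bits / 0.171462 s = 373.3 kbps.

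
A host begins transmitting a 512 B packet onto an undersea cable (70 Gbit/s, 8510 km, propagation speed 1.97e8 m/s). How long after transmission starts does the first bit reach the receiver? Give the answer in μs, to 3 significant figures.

43200 μs

First bit experiences only propagation delay: d/s = 8510000/197000000 = 43200 μs.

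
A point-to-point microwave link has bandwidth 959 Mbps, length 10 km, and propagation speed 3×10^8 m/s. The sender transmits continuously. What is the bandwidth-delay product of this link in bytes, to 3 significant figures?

4000 bytes

Propagation delay = 10000 / 300000000 = 3.33333e-05 s.
BDP = R × t_prop = 959000000 × 3.33333e-05 = 31966.7 bits.
In bytes: 31966.7/8 = 4000 bytes.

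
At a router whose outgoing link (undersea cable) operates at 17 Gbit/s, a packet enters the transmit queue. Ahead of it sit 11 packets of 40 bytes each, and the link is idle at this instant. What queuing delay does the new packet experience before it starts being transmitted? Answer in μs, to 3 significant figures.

Each queued packet: L/R = 320/17000000000 = 0.0188235 μs.
11 queued → 0.207059 μs.
Queuing delay = 0.207 μs.

0.207 μs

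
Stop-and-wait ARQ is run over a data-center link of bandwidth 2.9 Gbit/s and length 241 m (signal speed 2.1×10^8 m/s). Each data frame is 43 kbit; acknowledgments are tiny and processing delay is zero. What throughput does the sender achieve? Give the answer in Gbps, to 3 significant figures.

t_tx = L/R = 43000/2900000000 = 1.48276e-05 s.
t_prop = 241/210000000 = 1.14762e-06 s; RTT = 2.29524e-06 s.
Cycle = t_tx + RTT = 1.71228e-05 s.
Throughput = L / cycle = 43000 / 1.71228e-05 = 2.51 Gbps.

2.51 Gbps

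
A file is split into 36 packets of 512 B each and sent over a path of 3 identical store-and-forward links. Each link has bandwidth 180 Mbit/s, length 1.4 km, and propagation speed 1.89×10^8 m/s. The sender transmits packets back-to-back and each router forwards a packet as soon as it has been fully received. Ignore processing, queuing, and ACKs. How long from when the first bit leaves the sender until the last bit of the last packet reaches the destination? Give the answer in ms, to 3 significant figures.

0.887 ms

Per-hop transmission t_tx = L/R = 4096/180000000 = 0.0227556 ms.
Per-hop propagation t_prop = 1400/189000000 = 0.00740741 ms.
Pipeline fill: first packet needs 3·t_tx to clear all hops; remaining 35 packets each add one t_tx.
Total = (3+36-1)·t_tx + 3·t_prop = 38·0.0227556 + 3·0.00740741 = 0.887 ms.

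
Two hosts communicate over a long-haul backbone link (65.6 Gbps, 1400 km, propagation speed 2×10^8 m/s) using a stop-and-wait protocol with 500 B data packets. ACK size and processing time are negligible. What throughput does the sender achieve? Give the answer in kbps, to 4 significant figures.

t_tx = L/R = 4000/6.56e+10 = 6.09756e-08 s.
t_prop = 1400000/200000000 = 0.007 s; RTT = 0.014 s.
Cycle = t_tx + RTT = 0.0140001 s.
Throughput = L / cycle = 4000 / 0.0140001 = 285.7 kbps.

285.7 kbps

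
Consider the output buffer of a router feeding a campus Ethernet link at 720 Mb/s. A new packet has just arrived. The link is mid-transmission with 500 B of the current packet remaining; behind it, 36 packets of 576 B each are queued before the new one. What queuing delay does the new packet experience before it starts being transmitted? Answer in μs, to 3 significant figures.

236 μs

Each queued packet: L/R = 4608/720000000 = 6.4 μs.
36 queued → 230.4 μs.
Plus remaining 4000 bits of current packet: 5.55556 μs.
Queuing delay = 236 μs.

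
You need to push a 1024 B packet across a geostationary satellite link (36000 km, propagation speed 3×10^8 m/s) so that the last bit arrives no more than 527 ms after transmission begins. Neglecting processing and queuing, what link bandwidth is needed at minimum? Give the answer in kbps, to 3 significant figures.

20.1 kbps

L = 8192 bits.
Propagation delay = 36000000 / 300000000 = 120 ms.
Transmission budget = 527 − 120 = 407 ms.
R ≥ L / t_tx = 8192 bits / 0.407 s = 20.1 kbps.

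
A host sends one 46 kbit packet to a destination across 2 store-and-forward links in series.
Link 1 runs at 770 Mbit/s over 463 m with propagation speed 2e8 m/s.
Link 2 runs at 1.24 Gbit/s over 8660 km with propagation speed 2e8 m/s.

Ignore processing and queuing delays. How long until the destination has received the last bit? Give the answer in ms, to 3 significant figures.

L = 46000 bits.
Transmission delays (L/R per hop): 0.0597403, 0.0370968 ms; sum = 0.096837 ms.
Propagation delays (d/s per hop): 0.002315, 43.3 ms; sum = 43.3023 ms.
End-to-end = 43.4 ms.

43.4 ms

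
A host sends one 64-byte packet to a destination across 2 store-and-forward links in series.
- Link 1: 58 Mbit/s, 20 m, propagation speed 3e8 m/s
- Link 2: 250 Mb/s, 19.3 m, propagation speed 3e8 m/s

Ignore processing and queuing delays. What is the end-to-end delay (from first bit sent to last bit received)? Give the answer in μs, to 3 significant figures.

L = 64 × 8 = 512 bits.
Transmission delays (L/R per hop): 8.82759, 2.048 μs; sum = 10.8756 μs.
Propagation delays (d/s per hop): 0.0666667, 0.0643333 μs; sum = 0.131 μs.
End-to-end = 11.0 μs.

11.0 μs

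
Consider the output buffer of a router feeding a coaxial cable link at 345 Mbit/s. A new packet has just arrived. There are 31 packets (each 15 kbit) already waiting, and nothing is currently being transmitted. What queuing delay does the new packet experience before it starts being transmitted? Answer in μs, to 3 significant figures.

1350 μs

Each queued packet: L/R = 15000/345000000 = 43.4783 μs.
31 queued → 1347.83 μs.
Queuing delay = 1350 μs.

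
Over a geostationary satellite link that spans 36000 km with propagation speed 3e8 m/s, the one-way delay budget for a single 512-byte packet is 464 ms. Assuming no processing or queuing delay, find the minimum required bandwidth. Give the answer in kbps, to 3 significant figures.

L = 4096 bits.
Propagation delay = 36000000 / 300000000 = 120 ms.
Transmission budget = 464 − 120 = 344 ms.
R ≥ L / t_tx = 4096 bits / 0.344 s = 11.9 kbps.

11.9 kbps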